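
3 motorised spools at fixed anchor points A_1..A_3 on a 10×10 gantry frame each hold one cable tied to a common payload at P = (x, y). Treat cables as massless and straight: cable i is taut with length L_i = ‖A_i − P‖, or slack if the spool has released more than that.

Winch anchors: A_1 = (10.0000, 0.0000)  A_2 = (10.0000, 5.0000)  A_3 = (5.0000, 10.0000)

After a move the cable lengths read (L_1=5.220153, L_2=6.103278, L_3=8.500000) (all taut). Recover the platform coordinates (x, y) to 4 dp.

each cable: (A_i−P)·(A_i−P) = L_i²; let c_i = ‖A_i‖²−L_i²
c_1 = 100.0000+0.0000−27.2500 = 72.7500
row 1: 0.0000x − 10.0000y = -15.0000  (c_2=87.7500)
row 2: 10.0000x − 20.0000y = 20.0000  (c_3=52.7500)
Cramer on rows 1–2 → x = 5.0000, y = 1.5000

(5.0000, 1.5000)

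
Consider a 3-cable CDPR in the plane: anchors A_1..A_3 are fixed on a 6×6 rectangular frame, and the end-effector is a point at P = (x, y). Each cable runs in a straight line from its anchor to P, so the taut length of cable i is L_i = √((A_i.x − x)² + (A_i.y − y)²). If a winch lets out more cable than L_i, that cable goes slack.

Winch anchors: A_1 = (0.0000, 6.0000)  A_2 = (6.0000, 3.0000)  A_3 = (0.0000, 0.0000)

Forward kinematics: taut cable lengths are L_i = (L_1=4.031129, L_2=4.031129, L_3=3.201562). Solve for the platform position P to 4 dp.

(2.0000, 2.5000)

each cable: (A_i−P)·(A_i−P) = L_i²; let c_i = ‖A_i‖²−L_i²
c_1 = 0.0000+36.0000−16.2500 = 19.7500
row 1: -12.0000x + 6.0000y = -9.0000  (c_2=28.7500)
row 2: 0.0000x + 12.0000y = 30.0000  (c_3=-10.2500)
Cramer on rows 1–2 → x = 2.0000, y = 2.5000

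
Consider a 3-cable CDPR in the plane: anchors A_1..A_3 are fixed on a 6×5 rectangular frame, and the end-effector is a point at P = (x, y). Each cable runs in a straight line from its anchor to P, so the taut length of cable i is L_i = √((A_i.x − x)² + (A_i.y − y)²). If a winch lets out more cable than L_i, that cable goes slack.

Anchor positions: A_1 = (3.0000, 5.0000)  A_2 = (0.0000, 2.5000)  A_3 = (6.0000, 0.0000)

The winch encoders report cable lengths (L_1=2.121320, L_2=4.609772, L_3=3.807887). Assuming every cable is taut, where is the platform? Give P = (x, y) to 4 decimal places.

(4.5000, 3.5000)

expand ‖A_i−P‖²=L_i² and subtract eq 1 (c_i ≔ ‖A_i‖²−L_i²)
c_1 = 9.0000+25.0000−4.5000 = 29.5000
eq1−eq2 → [6.0000  5.0000]·P = 44.5000
eq1−eq3 → [-6.0000  10.0000]·P = 8.0000
2×2 solve → P = (4.5000, 3.5000)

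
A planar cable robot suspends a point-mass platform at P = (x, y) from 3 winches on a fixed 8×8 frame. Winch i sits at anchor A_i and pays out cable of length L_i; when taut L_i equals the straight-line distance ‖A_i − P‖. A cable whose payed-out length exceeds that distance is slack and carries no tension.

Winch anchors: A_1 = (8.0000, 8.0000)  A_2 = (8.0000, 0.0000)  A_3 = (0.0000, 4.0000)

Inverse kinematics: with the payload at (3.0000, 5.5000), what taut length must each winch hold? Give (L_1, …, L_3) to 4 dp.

(5.5902, 7.4330, 3.3541)

L_1: Δ = A_1−P = (5.0000, 2.5000) → ‖Δ‖ = √31.2500 = 5.5902
L_2: Δ = A_2−P = (5.0000, -5.5000) → ‖Δ‖ = √55.2500 = 7.4330
L_3: Δ = A_3−P = (-3.0000, -1.5000) → ‖Δ‖ = √11.2500 = 3.3541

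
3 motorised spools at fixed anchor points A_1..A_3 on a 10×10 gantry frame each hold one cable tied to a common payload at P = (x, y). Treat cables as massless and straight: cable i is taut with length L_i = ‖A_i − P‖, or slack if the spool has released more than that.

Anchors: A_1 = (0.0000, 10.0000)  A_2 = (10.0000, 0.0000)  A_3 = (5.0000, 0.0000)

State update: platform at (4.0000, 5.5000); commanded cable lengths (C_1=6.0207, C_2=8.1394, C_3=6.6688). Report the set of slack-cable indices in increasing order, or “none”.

i=1: geometric 6.0208 vs commanded 6.0207 ⇒ taut
i=2: geometric 8.1394 vs commanded 8.1394 ⇒ taut
i=3: geometric 5.5902 vs commanded 6.6688 ⇒ slack

3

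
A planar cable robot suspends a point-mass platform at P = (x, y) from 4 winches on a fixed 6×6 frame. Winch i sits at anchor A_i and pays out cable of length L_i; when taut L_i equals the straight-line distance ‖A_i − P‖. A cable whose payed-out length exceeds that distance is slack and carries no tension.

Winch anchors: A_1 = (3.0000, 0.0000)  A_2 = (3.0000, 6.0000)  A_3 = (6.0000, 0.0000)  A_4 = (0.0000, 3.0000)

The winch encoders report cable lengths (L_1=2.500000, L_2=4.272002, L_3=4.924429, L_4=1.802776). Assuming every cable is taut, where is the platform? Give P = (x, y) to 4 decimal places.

(1.5000, 2.0000)

each cable: (A_i−P)·(A_i−P) = L_i²; let k_i = ‖A_i‖²−L_i²
k_1 = 9.0000+0.0000−6.2500 = 2.7500
row 1: 0.0000x − 12.0000y = -24.0000  (k_2=26.7500)
row 2: -6.0000x + 0.0000y = -9.0000  (k_3=11.7500)
row 3: 6.0000x − 6.0000y = -3.0000  (k_4=5.7500)
Cramer on rows 1–2 → x = 1.5000, y = 2.0000
check cable 4: ‖A_4−P‖² = 3.2500 ≈ L_4² = 3.2500 ✓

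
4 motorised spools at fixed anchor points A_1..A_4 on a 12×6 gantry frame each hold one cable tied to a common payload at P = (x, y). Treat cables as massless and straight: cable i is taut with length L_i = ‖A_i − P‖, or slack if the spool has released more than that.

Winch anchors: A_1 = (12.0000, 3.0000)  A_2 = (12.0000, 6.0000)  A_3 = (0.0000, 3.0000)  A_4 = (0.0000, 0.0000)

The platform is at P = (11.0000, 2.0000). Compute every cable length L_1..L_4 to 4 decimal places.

(1.4142, 4.1231, 11.0454, 11.1803)

L_1 = √((12.0000−11.0000)² + (3.0000−2.0000)²) = 1.4142
L_2 = √((12.0000−11.0000)² + (6.0000−2.0000)²) = 4.1231
L_3 = √((0.0000−11.0000)² + (3.0000−2.0000)²) = 11.0454
L_4 = √((0.0000−11.0000)² + (0.0000−2.0000)²) = 11.1803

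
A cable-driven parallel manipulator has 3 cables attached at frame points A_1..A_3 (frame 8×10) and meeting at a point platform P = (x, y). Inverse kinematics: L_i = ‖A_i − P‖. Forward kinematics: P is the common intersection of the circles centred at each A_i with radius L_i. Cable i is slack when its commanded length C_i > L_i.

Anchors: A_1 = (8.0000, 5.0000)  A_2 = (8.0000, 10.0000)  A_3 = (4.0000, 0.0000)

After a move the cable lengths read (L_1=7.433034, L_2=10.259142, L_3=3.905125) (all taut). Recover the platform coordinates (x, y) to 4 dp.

expand ‖A_i−P‖²=L_i² and subtract eq 1 (k_i ≔ ‖A_i‖²−L_i²)
k_1 = 64.0000+25.0000−55.2500 = 33.7500
eq1−eq2 → [0.0000  -10.0000]·P = -25.0000
eq1−eq3 → [8.0000  10.0000]·P = 33.0000
2×2 solve → P = (1.0000, 2.5000)

(1.0000, 2.5000)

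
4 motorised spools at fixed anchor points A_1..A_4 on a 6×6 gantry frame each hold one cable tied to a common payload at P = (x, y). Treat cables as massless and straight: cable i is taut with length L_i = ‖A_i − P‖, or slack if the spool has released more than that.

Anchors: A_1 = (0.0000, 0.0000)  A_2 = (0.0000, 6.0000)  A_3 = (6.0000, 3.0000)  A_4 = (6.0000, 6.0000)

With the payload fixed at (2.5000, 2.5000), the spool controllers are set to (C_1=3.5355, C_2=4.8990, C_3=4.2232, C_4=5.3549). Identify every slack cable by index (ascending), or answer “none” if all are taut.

cable 1: √((-2.5000)²+(-2.5000)²)=3.5355, C_1=3.5355: taut
cable 2: √((-2.5000)²+(3.5000)²)=4.3012, C_2=4.8990: slack
cable 3: √((3.5000)²+(0.5000)²)=3.5355, C_3=4.2232: slack
cable 4: √((3.5000)²+(3.5000)²)=4.9497, C_4=5.3549: slack

2, 3, 4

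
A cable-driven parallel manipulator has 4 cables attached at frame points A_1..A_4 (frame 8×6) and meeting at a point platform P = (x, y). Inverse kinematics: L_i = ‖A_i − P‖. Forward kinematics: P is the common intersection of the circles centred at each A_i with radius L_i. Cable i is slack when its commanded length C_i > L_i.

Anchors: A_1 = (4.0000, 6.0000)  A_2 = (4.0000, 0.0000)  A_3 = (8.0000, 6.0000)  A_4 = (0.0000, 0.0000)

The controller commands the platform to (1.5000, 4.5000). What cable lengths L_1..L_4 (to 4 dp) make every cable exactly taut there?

L_1: Δ = A_1−P = (2.5000, 1.5000) → ‖Δ‖ = √8.5000 = 2.9155
L_2: Δ = A_2−P = (2.5000, -4.5000) → ‖Δ‖ = √26.5000 = 5.1478
L_3: Δ = A_3−P = (6.5000, 1.5000) → ‖Δ‖ = √44.5000 = 6.6708
L_4: Δ = A_4−P = (-1.5000, -4.5000) → ‖Δ‖ = √22.5000 = 4.7434

(2.9155, 5.1478, 6.6708, 4.7434)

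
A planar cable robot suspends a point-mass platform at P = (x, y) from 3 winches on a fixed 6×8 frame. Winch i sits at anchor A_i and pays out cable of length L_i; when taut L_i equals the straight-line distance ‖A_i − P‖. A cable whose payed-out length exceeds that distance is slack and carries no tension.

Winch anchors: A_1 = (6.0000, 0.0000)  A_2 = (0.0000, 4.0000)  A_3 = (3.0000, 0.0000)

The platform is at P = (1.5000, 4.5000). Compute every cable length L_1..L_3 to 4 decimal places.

(6.3640, 1.5811, 4.7434)

L_1: Δ = A_1−P = (4.5000, -4.5000) → ‖Δ‖ = √40.5000 = 6.3640
L_2: Δ = A_2−P = (-1.5000, -0.5000) → ‖Δ‖ = √2.5000 = 1.5811
L_3: Δ = A_3−P = (1.5000, -4.5000) → ‖Δ‖ = √22.5000 = 4.7434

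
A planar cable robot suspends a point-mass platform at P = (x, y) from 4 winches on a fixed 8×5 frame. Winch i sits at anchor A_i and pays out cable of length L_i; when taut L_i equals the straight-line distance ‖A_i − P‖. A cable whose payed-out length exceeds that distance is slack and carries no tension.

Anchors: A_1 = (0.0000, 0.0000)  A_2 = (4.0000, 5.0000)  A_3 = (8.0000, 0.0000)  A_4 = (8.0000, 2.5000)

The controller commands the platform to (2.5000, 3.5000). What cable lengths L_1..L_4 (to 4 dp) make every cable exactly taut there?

L_1 = √((0.0000−2.5000)² + (0.0000−3.5000)²) = 4.3012
L_2 = √((4.0000−2.5000)² + (5.0000−3.5000)²) = 2.1213
L_3 = √((8.0000−2.5000)² + (0.0000−3.5000)²) = 6.5192
L_4 = √((8.0000−2.5000)² + (2.5000−3.5000)²) = 5.5902

(4.3012, 2.1213, 6.5192, 5.5902)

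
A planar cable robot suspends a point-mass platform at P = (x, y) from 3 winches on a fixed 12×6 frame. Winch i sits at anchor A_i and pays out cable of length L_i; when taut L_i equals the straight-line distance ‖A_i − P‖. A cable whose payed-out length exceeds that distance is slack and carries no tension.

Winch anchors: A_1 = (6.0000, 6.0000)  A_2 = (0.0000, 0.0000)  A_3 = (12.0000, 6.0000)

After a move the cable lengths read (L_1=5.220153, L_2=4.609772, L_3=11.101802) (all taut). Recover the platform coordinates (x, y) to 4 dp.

expand ‖A_i−P‖²=L_i² and subtract eq 1 (q_i ≔ ‖A_i‖²−L_i²)
q_1 = 36.0000+36.0000−27.2500 = 44.7500
eq1−eq2 → [12.0000  12.0000]·P = 66.0000
eq1−eq3 → [-12.0000  0.0000]·P = -12.0000
2×2 solve → P = (1.0000, 4.5000)

(1.0000, 4.5000)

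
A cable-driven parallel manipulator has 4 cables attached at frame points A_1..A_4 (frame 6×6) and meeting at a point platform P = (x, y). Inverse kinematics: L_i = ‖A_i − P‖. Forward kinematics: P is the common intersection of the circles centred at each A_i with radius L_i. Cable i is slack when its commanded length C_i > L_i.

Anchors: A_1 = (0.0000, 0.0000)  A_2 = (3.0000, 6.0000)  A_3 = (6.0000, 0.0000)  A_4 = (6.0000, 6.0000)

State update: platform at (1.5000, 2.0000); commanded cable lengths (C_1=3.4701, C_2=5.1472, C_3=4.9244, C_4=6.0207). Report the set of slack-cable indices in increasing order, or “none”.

i=1: geometric 2.5000 vs commanded 3.4701 ⇒ slack
i=2: geometric 4.2720 vs commanded 5.1472 ⇒ slack
i=3: geometric 4.9244 vs commanded 4.9244 ⇒ taut
i=4: geometric 6.0208 vs commanded 6.0207 ⇒ taut

1, 2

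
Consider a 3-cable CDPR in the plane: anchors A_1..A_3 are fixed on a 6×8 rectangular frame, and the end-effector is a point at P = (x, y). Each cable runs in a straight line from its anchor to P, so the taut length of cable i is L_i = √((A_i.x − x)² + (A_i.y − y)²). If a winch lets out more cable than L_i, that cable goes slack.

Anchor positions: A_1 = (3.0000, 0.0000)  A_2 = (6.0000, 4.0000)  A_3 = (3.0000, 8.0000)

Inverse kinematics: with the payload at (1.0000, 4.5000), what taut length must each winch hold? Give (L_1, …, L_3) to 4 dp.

(4.9244, 5.0249, 4.0311)

L_1 = √((3.0000−1.0000)² + (0.0000−4.5000)²) = 4.9244
L_2 = √((6.0000−1.0000)² + (4.0000−4.5000)²) = 5.0249
L_3 = √((3.0000−1.0000)² + (8.0000−4.5000)²) = 4.0311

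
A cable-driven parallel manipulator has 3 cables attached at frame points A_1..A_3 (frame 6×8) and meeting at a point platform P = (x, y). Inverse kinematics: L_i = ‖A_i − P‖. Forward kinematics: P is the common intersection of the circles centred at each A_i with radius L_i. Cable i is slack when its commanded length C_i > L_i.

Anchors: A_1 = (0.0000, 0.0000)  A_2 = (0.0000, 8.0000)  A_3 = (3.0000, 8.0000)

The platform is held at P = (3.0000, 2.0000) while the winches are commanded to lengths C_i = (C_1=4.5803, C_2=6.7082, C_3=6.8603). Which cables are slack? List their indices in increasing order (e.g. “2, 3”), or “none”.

cable 1: √((-3.0000)²+(-2.0000)²)=3.6056, C_1=4.5803: slack
cable 2: √((-3.0000)²+(6.0000)²)=6.7082, C_2=6.7082: taut
cable 3: √((0.0000)²+(6.0000)²)=6.0000, C_3=6.8603: slack

1, 3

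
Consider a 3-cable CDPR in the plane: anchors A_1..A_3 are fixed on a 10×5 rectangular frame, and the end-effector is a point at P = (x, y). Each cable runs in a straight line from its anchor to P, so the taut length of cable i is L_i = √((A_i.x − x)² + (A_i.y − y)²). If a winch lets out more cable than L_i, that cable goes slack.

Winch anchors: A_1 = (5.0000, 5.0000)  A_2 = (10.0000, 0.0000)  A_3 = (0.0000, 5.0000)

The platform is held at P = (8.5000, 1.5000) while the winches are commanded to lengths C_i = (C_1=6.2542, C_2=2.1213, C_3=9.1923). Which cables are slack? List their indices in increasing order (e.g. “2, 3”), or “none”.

1

cable 1: L_1 = ‖A_1−P‖ = 4.9497;  C_1 = 6.2542 → slack
cable 2: L_2 = ‖A_2−P‖ = 2.1213;  C_2 = 2.1213 → taut
cable 3: L_3 = ‖A_3−P‖ = 9.1924;  C_3 = 9.1923 → taut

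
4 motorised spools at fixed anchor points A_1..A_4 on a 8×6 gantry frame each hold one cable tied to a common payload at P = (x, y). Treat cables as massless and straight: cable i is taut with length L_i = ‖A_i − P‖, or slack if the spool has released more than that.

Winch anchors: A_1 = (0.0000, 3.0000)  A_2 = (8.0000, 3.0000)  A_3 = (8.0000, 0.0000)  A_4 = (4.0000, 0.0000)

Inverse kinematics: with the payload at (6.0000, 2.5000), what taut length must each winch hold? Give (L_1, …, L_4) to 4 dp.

L_1 = √((0.0000−6.0000)² + (3.0000−2.5000)²) = 6.0208
L_2 = √((8.0000−6.0000)² + (3.0000−2.5000)²) = 2.0616
L_3 = √((8.0000−6.0000)² + (0.0000−2.5000)²) = 3.2016
L_4 = √((4.0000−6.0000)² + (0.0000−2.5000)²) = 3.2016

(6.0208, 2.0616, 3.2016, 3.2016)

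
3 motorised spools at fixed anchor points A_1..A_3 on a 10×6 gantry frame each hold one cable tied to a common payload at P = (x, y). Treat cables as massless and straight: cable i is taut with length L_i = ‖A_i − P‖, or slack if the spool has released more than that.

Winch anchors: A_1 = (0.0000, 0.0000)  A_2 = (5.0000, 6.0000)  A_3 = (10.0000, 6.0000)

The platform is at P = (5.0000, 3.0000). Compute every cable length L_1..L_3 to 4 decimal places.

(5.8310, 3.0000, 5.8310)

L_1: Δ = A_1−P = (-5.0000, -3.0000) → ‖Δ‖ = √34.0000 = 5.8310
L_2: Δ = A_2−P = (0.0000, 3.0000) → ‖Δ‖ = √9.0000 = 3.0000
L_3: Δ = A_3−P = (5.0000, 3.0000) → ‖Δ‖ = √34.0000 = 5.8310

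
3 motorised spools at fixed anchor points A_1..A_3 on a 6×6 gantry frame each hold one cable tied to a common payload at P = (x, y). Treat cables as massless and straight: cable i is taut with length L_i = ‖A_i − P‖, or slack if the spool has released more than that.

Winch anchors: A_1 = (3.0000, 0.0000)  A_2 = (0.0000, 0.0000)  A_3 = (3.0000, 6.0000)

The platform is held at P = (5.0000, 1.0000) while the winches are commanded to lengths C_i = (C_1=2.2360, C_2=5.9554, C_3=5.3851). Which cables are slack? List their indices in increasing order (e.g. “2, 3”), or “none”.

cable 1: L_1 = ‖A_1−P‖ = 2.2361;  C_1 = 2.2360 → taut
cable 2: L_2 = ‖A_2−P‖ = 5.0990;  C_2 = 5.9554 → slack
cable 3: L_3 = ‖A_3−P‖ = 5.3852;  C_3 = 5.3851 → taut

2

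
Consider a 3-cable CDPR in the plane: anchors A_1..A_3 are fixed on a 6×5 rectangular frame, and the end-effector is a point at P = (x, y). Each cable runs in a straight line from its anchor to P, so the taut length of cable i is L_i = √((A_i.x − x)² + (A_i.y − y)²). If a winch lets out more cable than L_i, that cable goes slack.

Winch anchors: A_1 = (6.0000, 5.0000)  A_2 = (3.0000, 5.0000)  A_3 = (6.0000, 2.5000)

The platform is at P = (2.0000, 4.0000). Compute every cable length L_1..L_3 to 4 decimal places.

L_1 = √((6.0000−2.0000)² + (5.0000−4.0000)²) = 4.1231
L_2 = √((3.0000−2.0000)² + (5.0000−4.0000)²) = 1.4142
L_3 = √((6.0000−2.0000)² + (2.5000−4.0000)²) = 4.2720

(4.1231, 1.4142, 4.2720)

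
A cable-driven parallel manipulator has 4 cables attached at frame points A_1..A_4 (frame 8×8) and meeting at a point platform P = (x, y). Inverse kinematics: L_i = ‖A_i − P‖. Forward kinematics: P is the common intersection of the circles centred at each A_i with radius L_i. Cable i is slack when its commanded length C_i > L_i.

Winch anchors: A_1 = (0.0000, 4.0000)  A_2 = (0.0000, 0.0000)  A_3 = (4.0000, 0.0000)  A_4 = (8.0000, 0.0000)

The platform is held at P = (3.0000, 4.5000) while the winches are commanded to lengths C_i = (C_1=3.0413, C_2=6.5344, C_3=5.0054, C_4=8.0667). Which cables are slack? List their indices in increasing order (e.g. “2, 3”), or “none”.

cable 1: √((-3.0000)²+(-0.5000)²)=3.0414, C_1=3.0413: taut
cable 2: √((-3.0000)²+(-4.5000)²)=5.4083, C_2=6.5344: slack
cable 3: √((1.0000)²+(-4.5000)²)=4.6098, C_3=5.0054: slack
cable 4: √((5.0000)²+(-4.5000)²)=6.7268, C_4=8.0667: slack

2, 3, 4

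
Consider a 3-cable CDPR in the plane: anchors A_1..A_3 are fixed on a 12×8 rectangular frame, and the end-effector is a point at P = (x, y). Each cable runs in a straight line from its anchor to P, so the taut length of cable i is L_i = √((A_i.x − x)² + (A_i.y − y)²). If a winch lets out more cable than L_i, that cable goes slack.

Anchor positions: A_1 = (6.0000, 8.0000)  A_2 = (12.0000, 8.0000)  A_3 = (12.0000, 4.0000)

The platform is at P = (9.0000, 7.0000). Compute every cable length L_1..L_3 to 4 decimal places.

(3.1623, 3.1623, 4.2426)

cable 1: Δx=-3.0000, Δy=1.0000; L_1 = √(Δx²+Δy²) = 3.1623
cable 2: Δx=3.0000, Δy=1.0000; L_2 = √(Δx²+Δy²) = 3.1623
cable 3: Δx=3.0000, Δy=-3.0000; L_3 = √(Δx²+Δy²) = 4.2426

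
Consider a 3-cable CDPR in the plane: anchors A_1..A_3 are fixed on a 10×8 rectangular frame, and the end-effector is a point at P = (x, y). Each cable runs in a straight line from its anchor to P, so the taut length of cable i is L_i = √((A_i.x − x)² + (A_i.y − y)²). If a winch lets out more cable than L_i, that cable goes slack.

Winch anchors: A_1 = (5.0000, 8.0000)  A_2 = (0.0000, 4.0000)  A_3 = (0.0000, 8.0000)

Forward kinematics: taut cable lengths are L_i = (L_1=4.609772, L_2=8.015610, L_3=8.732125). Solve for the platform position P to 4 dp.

(8.0000, 4.5000)

circle eqns → linear via eq_j − eq_1; set q_j = A_j·A_j − L_j²
q_1 = 25.0000+64.0000−21.2500 = 67.7500
10.0000·x + 8.0000·y = q_1−q_2 = 116.0000
10.0000·x + 0.0000·y = q_1−q_3 = 80.0000
solve first two rows → x=8.0000, y=4.5000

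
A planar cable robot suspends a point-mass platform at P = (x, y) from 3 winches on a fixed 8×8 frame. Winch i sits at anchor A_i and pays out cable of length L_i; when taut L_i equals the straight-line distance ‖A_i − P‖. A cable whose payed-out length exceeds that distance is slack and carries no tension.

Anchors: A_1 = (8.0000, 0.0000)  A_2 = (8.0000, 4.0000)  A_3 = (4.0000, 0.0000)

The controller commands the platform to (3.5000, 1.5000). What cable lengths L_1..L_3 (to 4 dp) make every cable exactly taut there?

cable 1: Δx=4.5000, Δy=-1.5000; L_1 = √(Δx²+Δy²) = 4.7434
cable 2: Δx=4.5000, Δy=2.5000; L_2 = √(Δx²+Δy²) = 5.1478
cable 3: Δx=0.5000, Δy=-1.5000; L_3 = √(Δx²+Δy²) = 1.5811

(4.7434, 5.1478, 1.5811)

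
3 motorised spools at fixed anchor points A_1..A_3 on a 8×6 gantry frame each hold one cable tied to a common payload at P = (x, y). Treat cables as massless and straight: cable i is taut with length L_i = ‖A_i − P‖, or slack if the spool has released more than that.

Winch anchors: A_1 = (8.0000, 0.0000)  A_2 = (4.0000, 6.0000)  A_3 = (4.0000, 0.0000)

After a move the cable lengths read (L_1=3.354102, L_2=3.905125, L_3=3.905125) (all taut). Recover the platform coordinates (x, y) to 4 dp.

each cable: (A_i−P)·(A_i−P) = L_i²; let c_i = ‖A_i‖²−L_i²
c_1 = 64.0000+0.0000−11.2500 = 52.7500
row 1: 8.0000x − 12.0000y = 16.0000  (c_2=36.7500)
row 2: 8.0000x + 0.0000y = 52.0000  (c_3=0.7500)
Cramer on rows 1–2 → x = 6.5000, y = 3.0000

(6.5000, 3.0000)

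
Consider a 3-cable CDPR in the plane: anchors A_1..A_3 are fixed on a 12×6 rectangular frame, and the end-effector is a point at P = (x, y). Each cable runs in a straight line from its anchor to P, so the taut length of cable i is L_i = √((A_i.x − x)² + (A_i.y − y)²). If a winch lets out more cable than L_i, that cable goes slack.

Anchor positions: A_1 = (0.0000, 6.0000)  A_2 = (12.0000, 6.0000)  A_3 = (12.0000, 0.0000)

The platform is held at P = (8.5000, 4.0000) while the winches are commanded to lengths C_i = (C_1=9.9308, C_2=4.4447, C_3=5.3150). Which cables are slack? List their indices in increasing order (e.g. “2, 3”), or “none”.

1, 2

i=1: geometric 8.7321 vs commanded 9.9308 ⇒ slack
i=2: geometric 4.0311 vs commanded 4.4447 ⇒ slack
i=3: geometric 5.3151 vs commanded 5.3150 ⇒ taut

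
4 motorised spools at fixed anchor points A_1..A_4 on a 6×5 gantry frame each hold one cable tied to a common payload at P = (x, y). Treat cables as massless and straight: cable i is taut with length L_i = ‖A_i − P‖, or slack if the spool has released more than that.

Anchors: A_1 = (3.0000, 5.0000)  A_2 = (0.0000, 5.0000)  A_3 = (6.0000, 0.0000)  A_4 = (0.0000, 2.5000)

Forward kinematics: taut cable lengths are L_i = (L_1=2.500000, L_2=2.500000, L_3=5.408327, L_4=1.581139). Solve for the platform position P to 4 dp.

(1.5000, 3.0000)

circle eqns → linear via eq_j − eq_1; set q_j = A_j·A_j − L_j²
q_1 = 9.0000+25.0000−6.2500 = 27.7500
6.0000·x + 0.0000·y = q_1−q_2 = 9.0000
-6.0000·x + 10.0000·y = q_1−q_3 = 21.0000
6.0000·x + 5.0000·y = q_1−q_4 = 24.0000
solve first two rows → x=1.5000, y=3.0000
check cable 4: ‖A_4−P‖² = 2.5000 ≈ L_4² = 2.5000 ✓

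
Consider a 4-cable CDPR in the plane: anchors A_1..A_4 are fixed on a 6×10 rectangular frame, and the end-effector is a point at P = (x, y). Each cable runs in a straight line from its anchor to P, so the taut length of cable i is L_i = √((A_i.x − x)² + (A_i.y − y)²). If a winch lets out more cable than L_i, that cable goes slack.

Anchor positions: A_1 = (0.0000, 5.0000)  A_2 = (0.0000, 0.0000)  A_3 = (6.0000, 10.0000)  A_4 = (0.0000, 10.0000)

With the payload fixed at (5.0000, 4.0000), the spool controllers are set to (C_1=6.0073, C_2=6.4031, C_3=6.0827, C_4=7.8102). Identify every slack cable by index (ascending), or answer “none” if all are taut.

1

i=1: geometric 5.0990 vs commanded 6.0073 ⇒ slack
i=2: geometric 6.4031 vs commanded 6.4031 ⇒ taut
i=3: geometric 6.0828 vs commanded 6.0827 ⇒ taut
i=4: geometric 7.8102 vs commanded 7.8102 ⇒ taut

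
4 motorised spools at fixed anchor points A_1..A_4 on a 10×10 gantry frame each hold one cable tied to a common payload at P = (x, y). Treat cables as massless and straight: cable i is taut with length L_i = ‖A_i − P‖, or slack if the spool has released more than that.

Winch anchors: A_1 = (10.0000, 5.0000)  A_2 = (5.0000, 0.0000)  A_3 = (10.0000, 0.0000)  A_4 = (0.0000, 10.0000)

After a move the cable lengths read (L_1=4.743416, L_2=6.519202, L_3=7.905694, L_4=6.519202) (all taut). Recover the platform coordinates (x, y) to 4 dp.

expand ‖A_i−P‖²=L_i² and subtract eq 1 (q_i ≔ ‖A_i‖²−L_i²)
q_1 = 100.0000+25.0000−22.5000 = 102.5000
eq1−eq2 → [10.0000  10.0000]·P = 120.0000
eq1−eq3 → [0.0000  10.0000]·P = 65.0000
eq1−eq4 → [20.0000  -10.0000]·P = 45.0000
2×2 solve → P = (5.5000, 6.5000)
check cable 4: ‖A_4−P‖² = 42.5000 ≈ L_4² = 42.5000 ✓

(5.5000, 6.5000)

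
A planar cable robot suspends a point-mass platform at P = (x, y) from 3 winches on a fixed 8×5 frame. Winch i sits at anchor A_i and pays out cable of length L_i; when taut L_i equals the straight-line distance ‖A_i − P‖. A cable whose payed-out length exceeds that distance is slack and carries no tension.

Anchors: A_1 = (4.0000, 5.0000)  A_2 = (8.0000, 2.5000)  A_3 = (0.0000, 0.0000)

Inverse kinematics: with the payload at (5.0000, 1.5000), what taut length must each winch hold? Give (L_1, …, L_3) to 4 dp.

cable 1: Δx=-1.0000, Δy=3.5000; L_1 = √(Δx²+Δy²) = 3.6401
cable 2: Δx=3.0000, Δy=1.0000; L_2 = √(Δx²+Δy²) = 3.1623
cable 3: Δx=-5.0000, Δy=-1.5000; L_3 = √(Δx²+Δy²) = 5.2202

(3.6401, 3.1623, 5.2202)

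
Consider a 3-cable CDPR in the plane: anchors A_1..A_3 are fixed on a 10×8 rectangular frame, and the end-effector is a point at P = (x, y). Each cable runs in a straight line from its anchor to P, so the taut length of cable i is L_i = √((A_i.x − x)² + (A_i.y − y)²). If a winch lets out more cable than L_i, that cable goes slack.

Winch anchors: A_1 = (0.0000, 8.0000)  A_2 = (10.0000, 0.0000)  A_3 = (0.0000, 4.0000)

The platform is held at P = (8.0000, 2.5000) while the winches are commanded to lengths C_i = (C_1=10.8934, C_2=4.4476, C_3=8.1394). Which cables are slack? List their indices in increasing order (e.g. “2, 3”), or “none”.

1, 2

cable 1: √((-8.0000)²+(5.5000)²)=9.7082, C_1=10.8934: slack
cable 2: √((2.0000)²+(-2.5000)²)=3.2016, C_2=4.4476: slack
cable 3: √((-8.0000)²+(1.5000)²)=8.1394, C_3=8.1394: taut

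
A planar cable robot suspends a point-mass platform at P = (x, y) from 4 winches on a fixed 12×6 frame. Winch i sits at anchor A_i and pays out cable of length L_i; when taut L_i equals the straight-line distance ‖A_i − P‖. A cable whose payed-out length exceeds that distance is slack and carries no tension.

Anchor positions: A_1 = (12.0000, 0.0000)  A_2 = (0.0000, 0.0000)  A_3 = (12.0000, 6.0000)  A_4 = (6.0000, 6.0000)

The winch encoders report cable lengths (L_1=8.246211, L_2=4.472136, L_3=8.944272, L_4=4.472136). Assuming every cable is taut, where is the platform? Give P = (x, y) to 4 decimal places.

(4.0000, 2.0000)

expand ‖A_i−P‖²=L_i² and subtract eq 1 (k_i ≔ ‖A_i‖²−L_i²)
k_1 = 144.0000+0.0000−68.0000 = 76.0000
eq1−eq2 → [24.0000  0.0000]·P = 96.0000
eq1−eq3 → [0.0000  -12.0000]·P = -24.0000
eq1−eq4 → [12.0000  -12.0000]·P = 24.0000
2×2 solve → P = (4.0000, 2.0000)
check cable 4: ‖A_4−P‖² = 20.0000 ≈ L_4² = 20.0000 ✓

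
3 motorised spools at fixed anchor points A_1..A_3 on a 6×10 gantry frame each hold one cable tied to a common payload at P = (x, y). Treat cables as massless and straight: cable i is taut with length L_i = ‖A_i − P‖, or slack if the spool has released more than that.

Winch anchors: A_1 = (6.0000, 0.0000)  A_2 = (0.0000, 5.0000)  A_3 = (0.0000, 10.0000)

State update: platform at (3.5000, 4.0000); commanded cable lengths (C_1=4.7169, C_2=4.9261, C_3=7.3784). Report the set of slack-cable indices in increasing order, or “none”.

cable 1: L_1 = ‖A_1−P‖ = 4.7170;  C_1 = 4.7169 → taut
cable 2: L_2 = ‖A_2−P‖ = 3.6401;  C_2 = 4.9261 → slack
cable 3: L_3 = ‖A_3−P‖ = 6.9462;  C_3 = 7.3784 → slack

2, 3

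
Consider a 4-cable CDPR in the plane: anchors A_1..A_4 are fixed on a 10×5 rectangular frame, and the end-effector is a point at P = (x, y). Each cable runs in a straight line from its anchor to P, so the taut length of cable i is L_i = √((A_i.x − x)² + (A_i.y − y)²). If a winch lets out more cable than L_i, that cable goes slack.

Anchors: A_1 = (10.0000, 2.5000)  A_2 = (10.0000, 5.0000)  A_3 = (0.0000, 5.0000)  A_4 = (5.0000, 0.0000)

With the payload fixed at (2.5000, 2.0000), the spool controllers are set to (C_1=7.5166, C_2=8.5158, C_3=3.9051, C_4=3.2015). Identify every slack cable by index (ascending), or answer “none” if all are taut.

2

cable 1: √((7.5000)²+(0.5000)²)=7.5166, C_1=7.5166: taut
cable 2: √((7.5000)²+(3.0000)²)=8.0777, C_2=8.5158: slack
cable 3: √((-2.5000)²+(3.0000)²)=3.9051, C_3=3.9051: taut
cable 4: √((2.5000)²+(-2.0000)²)=3.2016, C_4=3.2015: taut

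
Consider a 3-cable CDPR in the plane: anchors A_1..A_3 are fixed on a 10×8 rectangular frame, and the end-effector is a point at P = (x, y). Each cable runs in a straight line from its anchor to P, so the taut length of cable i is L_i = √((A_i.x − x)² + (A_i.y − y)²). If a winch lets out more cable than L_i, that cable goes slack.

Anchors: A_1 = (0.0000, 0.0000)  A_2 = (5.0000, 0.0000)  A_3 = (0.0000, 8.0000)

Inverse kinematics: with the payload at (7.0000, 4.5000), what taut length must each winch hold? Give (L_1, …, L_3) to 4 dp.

L_1: Δ = A_1−P = (-7.0000, -4.5000) → ‖Δ‖ = √69.2500 = 8.3217
L_2: Δ = A_2−P = (-2.0000, -4.5000) → ‖Δ‖ = √24.2500 = 4.9244
L_3: Δ = A_3−P = (-7.0000, 3.5000) → ‖Δ‖ = √61.2500 = 7.8262

(8.3217, 4.9244, 7.8262)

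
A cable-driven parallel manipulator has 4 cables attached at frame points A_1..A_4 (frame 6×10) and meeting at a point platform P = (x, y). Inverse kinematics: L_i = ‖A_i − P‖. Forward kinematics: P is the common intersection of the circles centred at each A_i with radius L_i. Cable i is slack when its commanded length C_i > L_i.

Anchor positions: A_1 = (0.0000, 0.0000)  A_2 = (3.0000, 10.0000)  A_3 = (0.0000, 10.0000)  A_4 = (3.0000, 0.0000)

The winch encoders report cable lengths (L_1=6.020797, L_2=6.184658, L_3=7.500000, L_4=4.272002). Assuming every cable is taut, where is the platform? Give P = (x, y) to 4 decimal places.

(4.5000, 4.0000)

circle eqns → linear via eq_j − eq_1; set q_j = A_j·A_j − L_j²
q_1 = 0.0000+0.0000−36.2500 = -36.2500
-6.0000·x − 20.0000·y = q_1−q_2 = -107.0000
0.0000·x − 20.0000·y = q_1−q_3 = -80.0000
-6.0000·x + 0.0000·y = q_1−q_4 = -27.0000
solve first two rows → x=4.5000, y=4.0000
check cable 4: ‖A_4−P‖² = 18.2500 ≈ L_4² = 18.2500 ✓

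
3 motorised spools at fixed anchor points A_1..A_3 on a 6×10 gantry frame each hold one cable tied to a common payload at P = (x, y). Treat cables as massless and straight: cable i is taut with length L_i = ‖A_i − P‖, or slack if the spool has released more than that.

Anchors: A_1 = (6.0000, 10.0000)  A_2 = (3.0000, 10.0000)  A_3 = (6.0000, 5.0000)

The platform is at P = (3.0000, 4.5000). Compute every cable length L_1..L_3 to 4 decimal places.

cable 1: Δx=3.0000, Δy=5.5000; L_1 = √(Δx²+Δy²) = 6.2650
cable 2: Δx=0.0000, Δy=5.5000; L_2 = √(Δx²+Δy²) = 5.5000
cable 3: Δx=3.0000, Δy=0.5000; L_3 = √(Δx²+Δy²) = 3.0414

(6.2650, 5.5000, 3.0414)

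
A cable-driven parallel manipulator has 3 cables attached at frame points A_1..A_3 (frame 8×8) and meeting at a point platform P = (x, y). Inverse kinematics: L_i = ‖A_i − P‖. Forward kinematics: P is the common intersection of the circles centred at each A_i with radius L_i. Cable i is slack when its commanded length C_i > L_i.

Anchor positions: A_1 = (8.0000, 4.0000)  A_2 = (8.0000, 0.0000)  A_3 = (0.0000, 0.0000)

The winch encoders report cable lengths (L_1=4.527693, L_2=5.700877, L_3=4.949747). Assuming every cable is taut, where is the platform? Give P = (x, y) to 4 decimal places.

(3.5000, 3.5000)

circle eqns → linear via eq_j − eq_1; set c_j = A_j·A_j − L_j²
c_1 = 64.0000+16.0000−20.5000 = 59.5000
0.0000·x + 8.0000·y = c_1−c_2 = 28.0000
16.0000·x + 8.0000·y = c_1−c_3 = 84.0000
solve first two rows → x=3.5000, y=3.5000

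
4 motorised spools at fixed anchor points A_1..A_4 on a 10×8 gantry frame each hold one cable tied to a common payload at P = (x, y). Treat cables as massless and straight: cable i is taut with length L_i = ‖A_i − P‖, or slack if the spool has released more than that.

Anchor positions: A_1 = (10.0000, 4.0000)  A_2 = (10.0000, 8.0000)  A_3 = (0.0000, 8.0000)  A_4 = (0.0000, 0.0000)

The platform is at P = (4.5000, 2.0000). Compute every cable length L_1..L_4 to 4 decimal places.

(5.8523, 8.1394, 7.5000, 4.9244)

L_1 = √((10.0000−4.5000)² + (4.0000−2.0000)²) = 5.8523
L_2 = √((10.0000−4.5000)² + (8.0000−2.0000)²) = 8.1394
L_3 = √((0.0000−4.5000)² + (8.0000−2.0000)²) = 7.5000
L_4 = √((0.0000−4.5000)² + (0.0000−2.0000)²) = 4.9244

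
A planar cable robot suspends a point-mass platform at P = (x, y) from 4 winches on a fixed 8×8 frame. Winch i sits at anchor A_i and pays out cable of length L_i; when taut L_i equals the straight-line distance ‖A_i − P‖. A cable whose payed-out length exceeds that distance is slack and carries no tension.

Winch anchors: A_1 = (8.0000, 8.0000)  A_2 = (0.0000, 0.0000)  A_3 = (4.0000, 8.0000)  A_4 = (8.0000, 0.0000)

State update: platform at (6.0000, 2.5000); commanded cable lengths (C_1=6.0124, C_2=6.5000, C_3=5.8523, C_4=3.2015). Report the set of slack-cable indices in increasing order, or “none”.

cable 1: √((2.0000)²+(5.5000)²)=5.8523, C_1=6.0124: slack
cable 2: √((-6.0000)²+(-2.5000)²)=6.5000, C_2=6.5000: taut
cable 3: √((-2.0000)²+(5.5000)²)=5.8523, C_3=5.8523: taut
cable 4: √((2.0000)²+(-2.5000)²)=3.2016, C_4=3.2015: taut

1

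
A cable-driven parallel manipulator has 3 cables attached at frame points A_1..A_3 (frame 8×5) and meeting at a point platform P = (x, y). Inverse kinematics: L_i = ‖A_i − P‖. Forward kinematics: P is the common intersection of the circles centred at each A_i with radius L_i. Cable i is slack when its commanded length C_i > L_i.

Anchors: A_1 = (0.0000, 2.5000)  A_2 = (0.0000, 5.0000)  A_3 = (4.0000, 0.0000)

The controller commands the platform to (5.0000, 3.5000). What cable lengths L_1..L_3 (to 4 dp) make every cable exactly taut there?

L_1: Δ = A_1−P = (-5.0000, -1.0000) → ‖Δ‖ = √26.0000 = 5.0990
L_2: Δ = A_2−P = (-5.0000, 1.5000) → ‖Δ‖ = √27.2500 = 5.2202
L_3: Δ = A_3−P = (-1.0000, -3.5000) → ‖Δ‖ = √13.2500 = 3.6401

(5.0990, 5.2202, 3.6401)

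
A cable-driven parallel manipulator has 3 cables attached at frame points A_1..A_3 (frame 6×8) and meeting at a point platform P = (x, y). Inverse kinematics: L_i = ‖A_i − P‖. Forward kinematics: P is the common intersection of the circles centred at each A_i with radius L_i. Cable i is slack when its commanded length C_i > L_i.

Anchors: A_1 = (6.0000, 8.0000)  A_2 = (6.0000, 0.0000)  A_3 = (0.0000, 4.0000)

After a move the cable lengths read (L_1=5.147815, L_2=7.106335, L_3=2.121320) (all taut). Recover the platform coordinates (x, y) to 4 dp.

expand ‖A_i−P‖²=L_i² and subtract eq 1 (q_i ≔ ‖A_i‖²−L_i²)
q_1 = 36.0000+64.0000−26.5000 = 73.5000
eq1−eq2 → [0.0000  16.0000]·P = 88.0000
eq1−eq3 → [12.0000  8.0000]·P = 62.0000
2×2 solve → P = (1.5000, 5.5000)

(1.5000, 5.5000)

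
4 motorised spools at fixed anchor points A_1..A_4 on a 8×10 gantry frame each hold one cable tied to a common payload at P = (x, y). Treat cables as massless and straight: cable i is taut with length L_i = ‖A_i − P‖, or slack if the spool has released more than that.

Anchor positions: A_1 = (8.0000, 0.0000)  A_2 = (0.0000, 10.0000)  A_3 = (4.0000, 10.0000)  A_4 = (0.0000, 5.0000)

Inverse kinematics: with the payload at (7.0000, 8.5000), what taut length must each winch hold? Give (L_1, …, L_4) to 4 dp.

cable 1: Δx=1.0000, Δy=-8.5000; L_1 = √(Δx²+Δy²) = 8.5586
cable 2: Δx=-7.0000, Δy=1.5000; L_2 = √(Δx²+Δy²) = 7.1589
cable 3: Δx=-3.0000, Δy=1.5000; L_3 = √(Δx²+Δy²) = 3.3541
cable 4: Δx=-7.0000, Δy=-3.5000; L_4 = √(Δx²+Δy²) = 7.8262

(8.5586, 7.1589, 3.3541, 7.8262)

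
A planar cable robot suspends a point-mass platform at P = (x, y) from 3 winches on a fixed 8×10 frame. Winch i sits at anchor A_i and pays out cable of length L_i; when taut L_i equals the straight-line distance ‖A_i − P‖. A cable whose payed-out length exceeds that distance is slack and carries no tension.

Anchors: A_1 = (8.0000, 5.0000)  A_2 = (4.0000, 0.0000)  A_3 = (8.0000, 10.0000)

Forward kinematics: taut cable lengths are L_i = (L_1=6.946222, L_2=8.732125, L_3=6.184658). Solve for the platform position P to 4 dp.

expand ‖A_i−P‖²=L_i² and subtract eq 1 (k_i ≔ ‖A_i‖²−L_i²)
k_1 = 64.0000+25.0000−48.2500 = 40.7500
eq1−eq2 → [8.0000  10.0000]·P = 101.0000
eq1−eq3 → [0.0000  -10.0000]·P = -85.0000
2×2 solve → P = (2.0000, 8.5000)

(2.0000, 8.5000)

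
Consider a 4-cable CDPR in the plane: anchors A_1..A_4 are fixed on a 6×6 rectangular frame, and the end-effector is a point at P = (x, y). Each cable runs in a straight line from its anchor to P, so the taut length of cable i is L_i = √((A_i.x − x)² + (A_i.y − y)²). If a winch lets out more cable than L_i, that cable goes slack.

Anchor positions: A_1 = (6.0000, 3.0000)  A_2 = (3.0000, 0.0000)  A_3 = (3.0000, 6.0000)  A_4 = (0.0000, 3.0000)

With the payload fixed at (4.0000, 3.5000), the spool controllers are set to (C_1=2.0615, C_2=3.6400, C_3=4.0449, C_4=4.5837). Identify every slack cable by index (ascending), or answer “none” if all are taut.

cable 1: √((2.0000)²+(-0.5000)²)=2.0616, C_1=2.0615: taut
cable 2: √((-1.0000)²+(-3.5000)²)=3.6401, C_2=3.6400: taut
cable 3: √((-1.0000)²+(2.5000)²)=2.6926, C_3=4.0449: slack
cable 4: √((-4.0000)²+(-0.5000)²)=4.0311, C_4=4.5837: slack

3, 4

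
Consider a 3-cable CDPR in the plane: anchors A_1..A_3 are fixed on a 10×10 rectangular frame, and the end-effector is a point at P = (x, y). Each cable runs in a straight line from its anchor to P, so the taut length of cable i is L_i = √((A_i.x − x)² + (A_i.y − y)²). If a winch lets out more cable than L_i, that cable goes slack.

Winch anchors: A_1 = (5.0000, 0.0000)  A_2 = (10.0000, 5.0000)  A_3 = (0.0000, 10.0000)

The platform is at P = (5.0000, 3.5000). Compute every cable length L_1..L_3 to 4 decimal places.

cable 1: Δx=0.0000, Δy=-3.5000; L_1 = √(Δx²+Δy²) = 3.5000
cable 2: Δx=5.0000, Δy=1.5000; L_2 = √(Δx²+Δy²) = 5.2202
cable 3: Δx=-5.0000, Δy=6.5000; L_3 = √(Δx²+Δy²) = 8.2006

(3.5000, 5.2202, 8.2006)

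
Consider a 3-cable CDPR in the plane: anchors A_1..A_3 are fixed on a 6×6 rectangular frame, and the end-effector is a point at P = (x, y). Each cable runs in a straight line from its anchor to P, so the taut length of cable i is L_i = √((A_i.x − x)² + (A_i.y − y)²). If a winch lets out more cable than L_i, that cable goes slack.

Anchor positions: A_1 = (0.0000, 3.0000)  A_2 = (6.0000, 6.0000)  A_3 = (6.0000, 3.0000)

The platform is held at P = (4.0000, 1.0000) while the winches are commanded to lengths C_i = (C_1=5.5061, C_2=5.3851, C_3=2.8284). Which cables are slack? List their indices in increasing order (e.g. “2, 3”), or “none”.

cable 1: √((-4.0000)²+(2.0000)²)=4.4721, C_1=5.5061: slack
cable 2: √((2.0000)²+(5.0000)²)=5.3852, C_2=5.3851: taut
cable 3: √((2.0000)²+(2.0000)²)=2.8284, C_3=2.8284: taut

1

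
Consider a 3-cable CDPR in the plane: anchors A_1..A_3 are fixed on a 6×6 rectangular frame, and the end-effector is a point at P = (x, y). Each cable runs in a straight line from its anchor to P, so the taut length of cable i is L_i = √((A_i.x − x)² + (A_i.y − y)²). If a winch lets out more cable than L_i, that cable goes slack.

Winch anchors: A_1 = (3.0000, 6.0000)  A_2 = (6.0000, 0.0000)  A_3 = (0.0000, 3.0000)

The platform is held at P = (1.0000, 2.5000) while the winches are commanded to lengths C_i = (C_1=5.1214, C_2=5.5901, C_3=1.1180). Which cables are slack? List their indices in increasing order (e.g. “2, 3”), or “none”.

1

cable 1: √((2.0000)²+(3.5000)²)=4.0311, C_1=5.1214: slack
cable 2: √((5.0000)²+(-2.5000)²)=5.5902, C_2=5.5901: taut
cable 3: √((-1.0000)²+(0.5000)²)=1.1180, C_3=1.1180: taut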